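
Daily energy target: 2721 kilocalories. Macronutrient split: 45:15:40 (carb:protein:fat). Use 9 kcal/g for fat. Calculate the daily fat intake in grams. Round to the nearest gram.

Fat energy = 40% × 2721 = 1088.4 kcal.
At 9 kcal/g: 1088.4 ÷ 9 = 120.9333 g.

121 g/day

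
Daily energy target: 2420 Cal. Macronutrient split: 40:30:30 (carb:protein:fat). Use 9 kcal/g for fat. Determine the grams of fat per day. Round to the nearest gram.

81 g/day

Fat energy = 30% × 2420 = 726 kcal.
At 9 kcal/g: 726 ÷ 9 = 80.6667 g.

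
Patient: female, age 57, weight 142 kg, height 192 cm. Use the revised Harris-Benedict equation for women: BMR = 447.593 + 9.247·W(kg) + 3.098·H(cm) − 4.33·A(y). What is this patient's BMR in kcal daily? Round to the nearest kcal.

Harris-Benedict: BMR = 447.593 + 9.247(142) + 3.098(192) − 4.33(57) = 2108.673 kcal/day.

2109 kcal daily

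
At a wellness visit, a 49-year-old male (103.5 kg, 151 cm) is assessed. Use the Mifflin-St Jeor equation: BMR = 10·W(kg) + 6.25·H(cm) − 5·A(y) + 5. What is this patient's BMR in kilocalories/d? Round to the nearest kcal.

1739 kilocalories/d

Mifflin-St Jeor (male): BMR = 10(103.5) + 6.25(151) − 5(49) + 5 = 1035 + 943.75 − 245 + 5 = 1738.75 kcal/day.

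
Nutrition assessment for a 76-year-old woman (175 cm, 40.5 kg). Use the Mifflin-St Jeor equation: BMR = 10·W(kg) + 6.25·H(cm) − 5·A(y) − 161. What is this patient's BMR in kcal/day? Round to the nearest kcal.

958 kcal/day

Mifflin-St Jeor (female): BMR = 10(40.5) + 6.25(175) − 5(76) − 161 = 405 + 1093.75 − 380 − 161 = 957.75 kcal/day.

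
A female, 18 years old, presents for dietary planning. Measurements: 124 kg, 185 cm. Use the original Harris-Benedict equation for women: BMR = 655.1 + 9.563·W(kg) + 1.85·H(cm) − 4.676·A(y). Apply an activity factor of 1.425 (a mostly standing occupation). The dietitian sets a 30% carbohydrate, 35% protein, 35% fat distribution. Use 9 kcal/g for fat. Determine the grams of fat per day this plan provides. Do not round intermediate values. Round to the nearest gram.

116 g/day

Harris-Benedict: BMR = 655.1 + 9.563(124) + 1.85(185) − 4.676(18) = 2098.994 kcal/day.
TEE = 2098.994 × 1.425 = 2991.0665 kcal/day.
Fat energy = 35% × 2991.0665 = 1046.8733 kcal.
Fat = 1046.8733 ÷ 9 kcal/g = 116.3193 g.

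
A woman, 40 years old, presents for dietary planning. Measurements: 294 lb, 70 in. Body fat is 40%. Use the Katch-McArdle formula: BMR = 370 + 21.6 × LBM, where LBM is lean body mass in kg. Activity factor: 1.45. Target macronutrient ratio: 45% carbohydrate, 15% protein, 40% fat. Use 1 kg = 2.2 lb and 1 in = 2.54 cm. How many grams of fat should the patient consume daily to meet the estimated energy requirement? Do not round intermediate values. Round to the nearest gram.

Convert to metric: weight = 294 ÷ 2.2 = 133.6364 kg; height = 70 × 2.54 = 177.8 cm.
LBM = 133.6364 × (1 − 0.4) = 80.1818 kg. Katch-McArdle: BMR = 370 + 21.6 × 80.1818 = 2101.9273 kcal/day.
TEE = 2101.9273 × 1.45 = 3047.7945 kcal/day.
Fat energy = 40% × 3047.7945 = 1219.1178 kcal.
Fat = 1219.1178 ÷ 9 kcal/g = 135.4575 g.

135 g/day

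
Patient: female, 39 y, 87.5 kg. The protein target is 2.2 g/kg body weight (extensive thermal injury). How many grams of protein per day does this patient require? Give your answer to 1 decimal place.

Protein = 2.2 g/kg × 87.5 kg = 192.5 g/day.

192.5 g/day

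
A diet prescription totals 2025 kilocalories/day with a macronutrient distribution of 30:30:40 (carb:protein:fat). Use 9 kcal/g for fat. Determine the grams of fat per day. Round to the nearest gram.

Fat energy = 40% × 2025 = 810 kcal.
At 9 kcal/g: 810 ÷ 9 = 90 g.

90 g/day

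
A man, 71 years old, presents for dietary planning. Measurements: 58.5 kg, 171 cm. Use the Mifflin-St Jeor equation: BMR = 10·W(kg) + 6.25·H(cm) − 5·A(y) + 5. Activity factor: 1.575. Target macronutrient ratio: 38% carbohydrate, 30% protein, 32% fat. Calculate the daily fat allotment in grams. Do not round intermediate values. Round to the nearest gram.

73 g/day

Mifflin-St Jeor (male): BMR = 10(58.5) + 6.25(171) − 5(71) + 5 = 585 + 1068.75 − 355 + 5 = 1303.75 kcal/day.
TEE = 1303.75 × 1.575 = 2053.4063 kcal/day.
Fat energy = 32% × 2053.4063 = 657.09 kcal.
Fat = 657.09 ÷ 9 kcal/g = 73.01 g.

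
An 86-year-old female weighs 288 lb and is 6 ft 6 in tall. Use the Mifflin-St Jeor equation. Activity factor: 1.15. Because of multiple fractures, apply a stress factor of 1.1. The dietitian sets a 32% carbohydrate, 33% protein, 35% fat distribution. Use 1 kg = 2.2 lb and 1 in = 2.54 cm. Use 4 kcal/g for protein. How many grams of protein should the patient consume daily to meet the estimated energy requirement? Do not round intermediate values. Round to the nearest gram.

204 g/day

Convert to metric: weight = 288 ÷ 2.2 = 130.9091 kg; height = (6×12 + 6) × 2.54 = 78 × 2.54 = 198.12 cm.
Mifflin-St Jeor (female): BMR = 10(130.9091) + 6.25(198.12) − 5(86) − 161 = 1309.0909 + 1238.25 − 430 − 161 = 1956.3409 kcal/day.
TEE = 1956.3409 × 1.15 = 2249.792 kcal/day.
With stress factor 1.1: 2249.792 × 1.1 = 2474.7713 kcal/day.
Protein energy = 33% × 2474.7713 = 816.6745 kcal.
Protein = 816.6745 ÷ 4 kcal/g = 204.1686 g.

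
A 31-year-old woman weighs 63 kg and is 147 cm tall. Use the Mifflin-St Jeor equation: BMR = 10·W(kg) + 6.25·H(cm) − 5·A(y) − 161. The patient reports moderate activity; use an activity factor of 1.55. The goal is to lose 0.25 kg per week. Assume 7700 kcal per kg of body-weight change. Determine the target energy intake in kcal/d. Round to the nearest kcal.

Mifflin-St Jeor (female): BMR = 10(63) + 6.25(147) − 5(31) − 161 = 630 + 918.75 − 155 − 161 = 1232.75 kcal/day.
TEE = 1232.75 × 1.55 = 1910.7625 kcal/day.
Required daily deficit = 0.25 × 7700 ÷ 7 = 275 kcal/day.
Target intake = 1910.7625 − 275 = 1635.7625 kcal/day.

1636 kcal/d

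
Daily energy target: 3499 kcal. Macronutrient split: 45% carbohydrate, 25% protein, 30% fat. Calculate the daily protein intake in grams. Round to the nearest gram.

Protein energy = 25% × 3499 = 874.75 kcal.
At 4 kcal/g: 874.75 ÷ 4 = 218.6875 g.

219 g/day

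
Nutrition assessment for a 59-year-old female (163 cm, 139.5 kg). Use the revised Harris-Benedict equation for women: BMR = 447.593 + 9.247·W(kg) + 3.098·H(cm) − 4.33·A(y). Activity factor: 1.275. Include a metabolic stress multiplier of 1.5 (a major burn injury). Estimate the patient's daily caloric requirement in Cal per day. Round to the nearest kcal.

3800 Cal per day

Harris-Benedict: BMR = 447.593 + 9.247(139.5) + 3.098(163) − 4.33(59) = 1987.0535 kcal/day.
TEE = BMR × activity factor = 1987.0535 × 1.275 = 2533.4932 kcal/day.
Apply stress factor: 2533.4932 × 1.5 = 3800.2398 kcal/day.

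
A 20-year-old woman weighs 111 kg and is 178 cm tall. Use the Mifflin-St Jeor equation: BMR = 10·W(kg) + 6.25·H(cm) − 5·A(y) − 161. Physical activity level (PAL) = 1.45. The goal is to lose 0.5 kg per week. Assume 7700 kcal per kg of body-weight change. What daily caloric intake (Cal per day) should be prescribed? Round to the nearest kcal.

Mifflin-St Jeor (female): BMR = 10(111) + 6.25(178) − 5(20) − 161 = 1110 + 1112.5 − 100 − 161 = 1961.5 kcal/day.
TEE = 1961.5 × 1.45 = 2844.175 kcal/day.
Required daily deficit = 0.5 × 7700 ÷ 7 = 550 kcal/day.
Target intake = 2844.175 − 550 = 2294.175 kcal/day.

2294 Cal per day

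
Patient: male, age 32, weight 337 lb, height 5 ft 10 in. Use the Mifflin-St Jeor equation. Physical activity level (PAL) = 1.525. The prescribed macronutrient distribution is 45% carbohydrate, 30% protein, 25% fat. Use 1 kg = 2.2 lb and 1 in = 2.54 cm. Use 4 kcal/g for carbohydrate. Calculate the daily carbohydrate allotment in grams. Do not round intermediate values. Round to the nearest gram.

Convert to metric: weight = 337 ÷ 2.2 = 153.1818 kg; height = (5×12 + 10) × 2.54 = 70 × 2.54 = 177.8 cm.
Mifflin-St Jeor (male): BMR = 10(153.1818) + 6.25(177.8) − 5(32) + 5 = 1531.8182 + 1111.25 − 160 + 5 = 2488.0682 kcal/day.
TEE = 2488.0682 × 1.525 = 3794.304 kcal/day.
Carbohydrate energy = 45% × 3794.304 = 1707.4368 kcal.
Carbohydrate = 1707.4368 ÷ 4 kcal/g = 426.8592 g.

427 g/day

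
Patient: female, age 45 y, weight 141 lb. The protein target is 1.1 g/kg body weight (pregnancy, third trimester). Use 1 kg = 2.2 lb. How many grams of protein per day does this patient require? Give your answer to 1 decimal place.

70.5 g/day

Weight in kg = 141 ÷ 2.2 = 64.0909 kg.
Protein = 1.1 g/kg × 64.0909 kg = 70.5 g/day.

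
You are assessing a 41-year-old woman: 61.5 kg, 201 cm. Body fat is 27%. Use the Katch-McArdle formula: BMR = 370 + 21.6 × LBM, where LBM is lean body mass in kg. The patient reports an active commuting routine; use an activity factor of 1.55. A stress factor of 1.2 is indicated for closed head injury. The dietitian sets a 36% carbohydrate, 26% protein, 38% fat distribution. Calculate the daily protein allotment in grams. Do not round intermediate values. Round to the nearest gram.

162 g/day

LBM = 61.5 × (1 − 0.27) = 44.895 kg. Katch-McArdle: BMR = 370 + 21.6 × 44.895 = 1339.732 kcal/day.
TEE = 1339.732 × 1.55 = 2076.5846 kcal/day.
With stress factor 1.2: 2076.5846 × 1.2 = 2491.9015 kcal/day.
Protein energy = 26% × 2491.9015 = 647.8944 kcal.
Protein = 647.8944 ÷ 4 kcal/g = 161.9736 g.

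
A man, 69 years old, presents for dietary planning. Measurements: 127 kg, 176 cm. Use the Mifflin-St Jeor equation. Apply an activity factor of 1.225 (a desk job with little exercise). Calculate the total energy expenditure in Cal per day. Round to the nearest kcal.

Mifflin-St Jeor (male): BMR = 10(127) + 6.25(176) − 5(69) + 5 = 1270 + 1100 − 345 + 5 = 2030 kcal/day.
TEE = BMR × activity factor = 2030 × 1.225 = 2486.75 kcal/day.

2487 Cal per day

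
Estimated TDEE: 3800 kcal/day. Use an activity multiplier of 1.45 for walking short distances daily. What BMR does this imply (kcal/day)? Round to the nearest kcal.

BMR = TEE ÷ activity factor = 3800 ÷ 1.45 = 2620.6897 kcal/day.

2621 kcal/day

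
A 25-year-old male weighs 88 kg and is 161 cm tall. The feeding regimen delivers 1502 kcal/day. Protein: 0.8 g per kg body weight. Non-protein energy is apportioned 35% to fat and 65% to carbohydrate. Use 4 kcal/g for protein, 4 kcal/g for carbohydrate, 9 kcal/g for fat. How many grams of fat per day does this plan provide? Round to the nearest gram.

47 g/day

Protein = 0.8 × 88 = 70.4 g → 70.4 × 4 = 281.6 kcal.
Non-protein calories = 1502 − 281.6 = 1220.4 kcal.
Fat: 35% × 1220.4 = 427.14 kcal; carbohydrate: 793.26 kcal.
Fat: 427.14 kcal ÷ 9 kcal/g = 47.46 g.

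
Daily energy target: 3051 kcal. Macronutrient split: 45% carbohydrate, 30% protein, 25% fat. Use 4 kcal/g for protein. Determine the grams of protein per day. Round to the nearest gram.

Protein energy = 30% × 3051 = 915.3 kcal.
At 4 kcal/g: 915.3 ÷ 4 = 228.825 g.

229 g/day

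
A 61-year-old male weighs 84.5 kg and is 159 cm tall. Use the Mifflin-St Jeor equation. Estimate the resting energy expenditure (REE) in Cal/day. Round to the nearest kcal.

Mifflin-St Jeor (male): BMR = 10(84.5) + 6.25(159) − 5(61) + 5 = 845 + 993.75 − 305 + 5 = 1538.75 kcal/day.

1539 Cal/day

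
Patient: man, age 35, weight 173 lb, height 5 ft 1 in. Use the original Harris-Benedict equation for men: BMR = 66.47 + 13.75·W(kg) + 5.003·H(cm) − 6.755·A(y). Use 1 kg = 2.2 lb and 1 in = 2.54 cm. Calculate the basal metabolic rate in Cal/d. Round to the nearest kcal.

Convert to metric: weight = 173 ÷ 2.2 = 78.6364 kg; height = (5×12 + 1) × 2.54 = 61 × 2.54 = 154.94 cm.
Harris-Benedict: BMR = 66.47 + 13.75(78.6364) + 5.003(154.94) − 6.755(35) = 1686.4598 kcal/day.

1686 Cal/d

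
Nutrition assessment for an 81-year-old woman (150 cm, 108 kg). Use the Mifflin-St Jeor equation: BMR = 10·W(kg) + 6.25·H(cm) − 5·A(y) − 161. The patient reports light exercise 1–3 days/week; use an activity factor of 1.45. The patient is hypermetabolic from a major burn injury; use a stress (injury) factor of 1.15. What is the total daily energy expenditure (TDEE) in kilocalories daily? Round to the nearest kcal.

Mifflin-St Jeor (female): BMR = 10(108) + 6.25(150) − 5(81) − 161 = 1080 + 937.5 − 405 − 161 = 1451.5 kcal/day.
TEE = BMR × activity factor = 1451.5 × 1.45 = 2104.675 kcal/day.
Apply stress factor: 2104.675 × 1.15 = 2420.3763 kcal/day.

2420 kilocalories daily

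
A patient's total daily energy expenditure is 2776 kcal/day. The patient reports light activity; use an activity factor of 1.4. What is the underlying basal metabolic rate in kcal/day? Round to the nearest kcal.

1983 kcal/day

BMR = TEE ÷ activity factor = 2776 ÷ 1.4 = 1982.8571 kcal/day.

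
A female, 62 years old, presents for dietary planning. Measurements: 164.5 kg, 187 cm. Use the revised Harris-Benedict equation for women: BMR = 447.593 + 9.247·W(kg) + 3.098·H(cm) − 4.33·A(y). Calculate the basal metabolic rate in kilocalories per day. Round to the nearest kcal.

Harris-Benedict: BMR = 447.593 + 9.247(164.5) + 3.098(187) − 4.33(62) = 2279.5905 kcal/day.

2280 kilocalories per day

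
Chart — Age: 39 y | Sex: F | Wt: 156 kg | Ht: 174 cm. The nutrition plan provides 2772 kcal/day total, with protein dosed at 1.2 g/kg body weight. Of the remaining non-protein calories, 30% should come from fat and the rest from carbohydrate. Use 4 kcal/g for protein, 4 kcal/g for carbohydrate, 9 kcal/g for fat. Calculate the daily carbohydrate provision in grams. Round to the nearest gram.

Protein = 1.2 × 156 = 187.2 g → 187.2 × 4 = 748.8 kcal.
Non-protein calories = 2772 − 748.8 = 2023.2 kcal.
Fat: 30% × 2023.2 = 606.96 kcal; carbohydrate: 1416.24 kcal.
Carbohydrate: 1416.24 kcal ÷ 4 kcal/g = 354.06 g.

354 g/day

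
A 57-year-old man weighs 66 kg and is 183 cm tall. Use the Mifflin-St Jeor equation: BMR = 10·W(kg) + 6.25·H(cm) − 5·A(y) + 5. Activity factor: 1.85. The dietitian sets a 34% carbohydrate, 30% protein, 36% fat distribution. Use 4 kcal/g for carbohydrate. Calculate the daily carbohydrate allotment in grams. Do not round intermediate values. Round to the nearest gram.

Mifflin-St Jeor (male): BMR = 10(66) + 6.25(183) − 5(57) + 5 = 660 + 1143.75 − 285 + 5 = 1523.75 kcal/day.
TEE = 1523.75 × 1.85 = 2818.9375 kcal/day.
Carbohydrate energy = 34% × 2818.9375 = 958.4388 kcal.
Carbohydrate = 958.4388 ÷ 4 kcal/g = 239.6097 g.

240 g/day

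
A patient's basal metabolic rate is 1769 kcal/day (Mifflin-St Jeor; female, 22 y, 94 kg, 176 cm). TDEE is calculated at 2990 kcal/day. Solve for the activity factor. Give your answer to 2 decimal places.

1.69

Activity factor = TEE ÷ BMR = 2990 ÷ 1769 = 1.69.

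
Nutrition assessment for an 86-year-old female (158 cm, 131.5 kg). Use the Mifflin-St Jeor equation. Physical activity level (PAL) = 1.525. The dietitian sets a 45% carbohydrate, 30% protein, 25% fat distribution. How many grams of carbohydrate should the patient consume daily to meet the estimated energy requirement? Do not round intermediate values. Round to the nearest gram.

294 g/day

Mifflin-St Jeor (female): BMR = 10(131.5) + 6.25(158) − 5(86) − 161 = 1315 + 987.5 − 430 − 161 = 1711.5 kcal/day.
TEE = 1711.5 × 1.525 = 2610.0375 kcal/day.
Carbohydrate energy = 45% × 2610.0375 = 1174.5169 kcal.
Carbohydrate = 1174.5169 ÷ 4 kcal/g = 293.6292 g.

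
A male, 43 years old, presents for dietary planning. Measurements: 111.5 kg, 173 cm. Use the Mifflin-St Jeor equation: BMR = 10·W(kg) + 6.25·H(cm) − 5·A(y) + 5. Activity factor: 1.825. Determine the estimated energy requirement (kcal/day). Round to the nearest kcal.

Mifflin-St Jeor (male): BMR = 10(111.5) + 6.25(173) − 5(43) + 5 = 1115 + 1081.25 − 215 + 5 = 1986.25 kcal/day.
TEE = BMR × activity factor = 1986.25 × 1.825 = 3624.9063 kcal/day.

3625 kcal/day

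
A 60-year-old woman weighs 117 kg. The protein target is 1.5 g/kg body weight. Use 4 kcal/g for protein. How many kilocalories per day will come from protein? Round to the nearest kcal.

702 kcal/day

Protein = 1.5 g/kg × 117 kg = 175.5 g/day.
Protein energy = 175.5 g × 4 kcal/g = 702 kcal/day.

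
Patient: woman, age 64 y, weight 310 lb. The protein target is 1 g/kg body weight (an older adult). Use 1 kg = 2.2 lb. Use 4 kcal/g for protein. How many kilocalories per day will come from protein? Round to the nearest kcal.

Weight in kg = 310 ÷ 2.2 = 140.9091 kg.
Protein = 1 g/kg × 140.9091 kg = 140.9091 g/day.
Protein energy = 140.9091 g × 4 kcal/g = 563.6364 kcal/day.

564 kcal/day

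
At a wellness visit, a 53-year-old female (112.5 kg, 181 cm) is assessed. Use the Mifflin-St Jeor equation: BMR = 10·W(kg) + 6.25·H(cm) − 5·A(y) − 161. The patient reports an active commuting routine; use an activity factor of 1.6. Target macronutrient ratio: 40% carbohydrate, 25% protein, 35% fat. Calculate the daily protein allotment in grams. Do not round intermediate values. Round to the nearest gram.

183 g/day

Mifflin-St Jeor (female): BMR = 10(112.5) + 6.25(181) − 5(53) − 161 = 1125 + 1131.25 − 265 − 161 = 1830.25 kcal/day.
TEE = 1830.25 × 1.6 = 2928.4 kcal/day.
Protein energy = 25% × 2928.4 = 732.1 kcal.
Protein = 732.1 ÷ 4 kcal/g = 183.025 g.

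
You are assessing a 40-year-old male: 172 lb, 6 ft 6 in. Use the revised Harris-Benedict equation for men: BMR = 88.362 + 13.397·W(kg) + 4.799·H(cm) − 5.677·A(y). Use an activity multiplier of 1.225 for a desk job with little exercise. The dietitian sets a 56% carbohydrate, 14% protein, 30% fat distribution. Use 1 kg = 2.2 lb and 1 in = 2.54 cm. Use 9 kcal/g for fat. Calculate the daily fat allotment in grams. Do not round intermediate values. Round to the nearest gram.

76 g/day

Convert to metric: weight = 172 ÷ 2.2 = 78.1818 kg; height = (6×12 + 6) × 2.54 = 78 × 2.54 = 198.12 cm.
Harris-Benedict: BMR = 88.362 + 13.397(78.1818) + 4.799(198.12) − 5.677(40) = 1859.4617 kcal/day.
TEE = 1859.4617 × 1.225 = 2277.8406 kcal/day.
Fat energy = 30% × 2277.8406 = 683.3522 kcal.
Fat = 683.3522 ÷ 9 kcal/g = 75.928 g.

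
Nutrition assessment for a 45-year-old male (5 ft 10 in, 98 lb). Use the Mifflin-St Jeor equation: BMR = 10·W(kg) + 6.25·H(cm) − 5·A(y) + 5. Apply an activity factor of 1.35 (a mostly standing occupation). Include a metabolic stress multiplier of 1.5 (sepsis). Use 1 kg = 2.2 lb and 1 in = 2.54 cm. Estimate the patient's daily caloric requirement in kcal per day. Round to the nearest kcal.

Convert to metric: weight = 98 ÷ 2.2 = 44.5455 kg; height = (5×12 + 10) × 2.54 = 70 × 2.54 = 177.8 cm.
Mifflin-St Jeor (male): BMR = 10(44.5455) + 6.25(177.8) − 5(45) + 5 = 445.4545 + 1111.25 − 225 + 5 = 1336.7045 kcal/day.
TEE = BMR × activity factor = 1336.7045 × 1.35 = 1804.5511 kcal/day.
Apply stress factor: 1804.5511 × 1.5 = 2706.8267 kcal/day.

2707 kcal per day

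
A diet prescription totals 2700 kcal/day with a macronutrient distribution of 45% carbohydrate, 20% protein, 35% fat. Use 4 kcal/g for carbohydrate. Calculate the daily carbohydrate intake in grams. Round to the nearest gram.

304 g/day

Carbohydrate energy = 45% × 2700 = 1215 kcal.
At 4 kcal/g: 1215 ÷ 4 = 303.75 g.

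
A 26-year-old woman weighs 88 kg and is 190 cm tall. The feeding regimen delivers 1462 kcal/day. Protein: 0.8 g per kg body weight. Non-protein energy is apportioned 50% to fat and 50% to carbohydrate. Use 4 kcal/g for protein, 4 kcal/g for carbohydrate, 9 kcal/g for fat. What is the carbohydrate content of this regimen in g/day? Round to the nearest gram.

148 g/day

Protein = 0.8 × 88 = 70.4 g → 70.4 × 4 = 281.6 kcal.
Non-protein calories = 1462 − 281.6 = 1180.4 kcal.
Fat: 50% × 1180.4 = 590.2 kcal; carbohydrate: 590.2 kcal.
Carbohydrate: 590.2 kcal ÷ 4 kcal/g = 147.55 g.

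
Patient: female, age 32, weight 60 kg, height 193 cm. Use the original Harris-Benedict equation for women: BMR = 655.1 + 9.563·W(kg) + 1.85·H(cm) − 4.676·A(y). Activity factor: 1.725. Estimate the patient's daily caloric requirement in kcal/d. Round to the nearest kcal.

Harris-Benedict: BMR = 655.1 + 9.563(60) + 1.85(193) − 4.676(32) = 1436.298 kcal/day.
TEE = BMR × activity factor = 1436.298 × 1.725 = 2477.6141 kcal/day.

2478 kcal/d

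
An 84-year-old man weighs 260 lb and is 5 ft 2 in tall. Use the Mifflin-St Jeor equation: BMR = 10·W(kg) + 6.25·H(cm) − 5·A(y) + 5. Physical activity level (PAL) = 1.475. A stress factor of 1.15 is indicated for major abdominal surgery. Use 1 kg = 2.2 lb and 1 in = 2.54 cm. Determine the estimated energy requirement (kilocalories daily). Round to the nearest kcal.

2970 kilocalories daily

Convert to metric: weight = 260 ÷ 2.2 = 118.1818 kg; height = (5×12 + 2) × 2.54 = 62 × 2.54 = 157.48 cm.
Mifflin-St Jeor (male): BMR = 10(118.1818) + 6.25(157.48) − 5(84) + 5 = 1181.8182 + 984.25 − 420 + 5 = 1751.0682 kcal/day.
TEE = BMR × activity factor = 1751.0682 × 1.475 = 2582.8256 kcal/day.
Apply stress factor: 2582.8256 × 1.15 = 2970.2494 kcal/day.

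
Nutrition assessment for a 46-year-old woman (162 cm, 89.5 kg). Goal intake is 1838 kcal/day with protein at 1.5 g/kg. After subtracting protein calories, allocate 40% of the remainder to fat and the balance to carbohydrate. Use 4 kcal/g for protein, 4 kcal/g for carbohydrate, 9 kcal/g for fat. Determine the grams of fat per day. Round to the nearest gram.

Protein = 1.5 × 89.5 = 134.25 g → 134.25 × 4 = 537 kcal.
Non-protein calories = 1838 − 537 = 1301 kcal.
Fat: 40% × 1301 = 520.4 kcal; carbohydrate: 780.6 kcal.
Fat: 520.4 kcal ÷ 9 kcal/g = 57.8222 g.

58 g/day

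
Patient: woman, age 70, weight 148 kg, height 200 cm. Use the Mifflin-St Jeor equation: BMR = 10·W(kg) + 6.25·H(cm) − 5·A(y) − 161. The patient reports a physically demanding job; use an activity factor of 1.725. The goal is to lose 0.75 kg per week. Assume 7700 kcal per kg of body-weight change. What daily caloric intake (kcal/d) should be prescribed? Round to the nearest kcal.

Mifflin-St Jeor (female): BMR = 10(148) + 6.25(200) − 5(70) − 161 = 1480 + 1250 − 350 − 161 = 2219 kcal/day.
TEE = 2219 × 1.725 = 3827.775 kcal/day.
Required daily deficit = 0.75 × 7700 ÷ 7 = 825 kcal/day.
Target intake = 3827.775 − 825 = 3002.775 kcal/day.

3003 kcal/d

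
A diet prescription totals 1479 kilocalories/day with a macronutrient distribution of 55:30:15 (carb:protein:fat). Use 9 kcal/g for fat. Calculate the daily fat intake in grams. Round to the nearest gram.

Fat energy = 15% × 1479 = 221.85 kcal.
At 9 kcal/g: 221.85 ÷ 9 = 24.65 g.

25 g/day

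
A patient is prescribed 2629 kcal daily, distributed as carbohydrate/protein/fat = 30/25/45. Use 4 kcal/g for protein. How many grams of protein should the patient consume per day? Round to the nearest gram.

164 g/day

Protein energy = 25% × 2629 = 657.25 kcal.
At 4 kcal/g: 657.25 ÷ 4 = 164.3125 g.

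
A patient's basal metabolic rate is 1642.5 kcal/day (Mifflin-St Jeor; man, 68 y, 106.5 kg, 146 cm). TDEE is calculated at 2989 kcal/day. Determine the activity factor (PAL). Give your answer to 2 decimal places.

Activity factor = TEE ÷ BMR = 2989 ÷ 1642.5 = 1.82.

1.82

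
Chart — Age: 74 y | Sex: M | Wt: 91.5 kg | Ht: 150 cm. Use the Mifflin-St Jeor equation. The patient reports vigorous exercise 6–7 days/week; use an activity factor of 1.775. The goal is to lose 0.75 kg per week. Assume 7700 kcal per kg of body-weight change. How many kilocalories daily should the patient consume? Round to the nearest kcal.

Mifflin-St Jeor (male): BMR = 10(91.5) + 6.25(150) − 5(74) + 5 = 915 + 937.5 − 370 + 5 = 1487.5 kcal/day.
TEE = 1487.5 × 1.775 = 2640.3125 kcal/day.
Required daily deficit = 0.75 × 7700 ÷ 7 = 825 kcal/day.
Target intake = 2640.3125 − 825 = 1815.3125 kcal/day.

1815 kilocalories daily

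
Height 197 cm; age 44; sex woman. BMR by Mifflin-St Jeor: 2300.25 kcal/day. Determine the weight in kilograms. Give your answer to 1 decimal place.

145.0 kg

2300.25 = 10·W + 6.25(197) − 5(44) − 161
10·W = 2300.25 − 850.25 = 1450, so W = 145 kg.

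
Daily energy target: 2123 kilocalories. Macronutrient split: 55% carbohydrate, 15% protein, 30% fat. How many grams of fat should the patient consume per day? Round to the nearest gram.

71 g/day

Fat energy = 30% × 2123 = 636.9 kcal.
At 9 kcal/g: 636.9 ÷ 9 = 70.7667 g.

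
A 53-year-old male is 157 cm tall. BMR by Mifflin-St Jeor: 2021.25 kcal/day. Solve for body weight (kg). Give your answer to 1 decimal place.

2021.25 = 10·W + 6.25(157) − 5(53) + 5
10·W = 2021.25 − 721.25 = 1300, so W = 130 kg.

130.0 kg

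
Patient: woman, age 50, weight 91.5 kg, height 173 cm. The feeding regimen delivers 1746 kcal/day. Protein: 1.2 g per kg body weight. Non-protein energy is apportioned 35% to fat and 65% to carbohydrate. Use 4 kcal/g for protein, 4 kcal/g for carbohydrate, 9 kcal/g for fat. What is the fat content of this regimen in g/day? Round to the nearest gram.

51 g/day

Protein = 1.2 × 91.5 = 109.8 g → 109.8 × 4 = 439.2 kcal.
Non-protein calories = 1746 − 439.2 = 1306.8 kcal.
Fat: 35% × 1306.8 = 457.38 kcal; carbohydrate: 849.42 kcal.
Fat: 457.38 kcal ÷ 9 kcal/g = 50.82 g.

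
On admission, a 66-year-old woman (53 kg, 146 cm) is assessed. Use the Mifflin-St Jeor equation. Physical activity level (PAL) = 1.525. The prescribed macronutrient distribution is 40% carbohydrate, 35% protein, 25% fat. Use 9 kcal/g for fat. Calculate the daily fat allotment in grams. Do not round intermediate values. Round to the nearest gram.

40 g/day

Mifflin-St Jeor (female): BMR = 10(53) + 6.25(146) − 5(66) − 161 = 530 + 912.5 − 330 − 161 = 951.5 kcal/day.
TEE = 951.5 × 1.525 = 1451.0375 kcal/day.
Fat energy = 25% × 1451.0375 = 362.7594 kcal.
Fat = 362.7594 ÷ 9 kcal/g = 40.3066 g.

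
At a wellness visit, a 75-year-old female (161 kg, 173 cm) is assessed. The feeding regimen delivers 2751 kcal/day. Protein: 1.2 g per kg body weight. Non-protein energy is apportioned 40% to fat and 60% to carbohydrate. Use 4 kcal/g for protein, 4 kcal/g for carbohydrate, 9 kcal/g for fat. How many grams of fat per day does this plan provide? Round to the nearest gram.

88 g/day

Protein = 1.2 × 161 = 193.2 g → 193.2 × 4 = 772.8 kcal.
Non-protein calories = 2751 − 772.8 = 1978.2 kcal.
Fat: 40% × 1978.2 = 791.28 kcal; carbohydrate: 1186.92 kcal.
Fat: 791.28 kcal ÷ 9 kcal/g = 87.92 g.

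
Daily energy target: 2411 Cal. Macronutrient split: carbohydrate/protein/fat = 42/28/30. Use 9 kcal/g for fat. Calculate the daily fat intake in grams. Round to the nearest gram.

80 g/day

Fat energy = 30% × 2411 = 723.3 kcal.
At 9 kcal/g: 723.3 ÷ 9 = 80.3667 g.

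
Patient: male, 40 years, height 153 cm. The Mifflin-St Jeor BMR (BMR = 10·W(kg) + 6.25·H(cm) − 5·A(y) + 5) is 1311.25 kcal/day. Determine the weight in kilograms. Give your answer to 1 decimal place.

55.0 kg

1311.25 = 10·W + 6.25(153) − 5(40) + 5
10·W = 1311.25 − 761.25 = 550, so W = 55 kg.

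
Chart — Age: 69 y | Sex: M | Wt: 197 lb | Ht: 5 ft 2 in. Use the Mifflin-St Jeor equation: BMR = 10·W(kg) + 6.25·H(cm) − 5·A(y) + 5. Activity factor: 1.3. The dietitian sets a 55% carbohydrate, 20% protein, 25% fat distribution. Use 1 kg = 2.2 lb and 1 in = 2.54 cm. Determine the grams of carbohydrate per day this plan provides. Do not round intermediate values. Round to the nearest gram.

275 g/day

Convert to metric: weight = 197 ÷ 2.2 = 89.5455 kg; height = (5×12 + 2) × 2.54 = 62 × 2.54 = 157.48 cm.
Mifflin-St Jeor (male): BMR = 10(89.5455) + 6.25(157.48) − 5(69) + 5 = 895.4545 + 984.25 − 345 + 5 = 1539.7045 kcal/day.
TEE = 1539.7045 × 1.3 = 2001.6159 kcal/day.
Carbohydrate energy = 55% × 2001.6159 = 1100.8888 kcal.
Carbohydrate = 1100.8888 ÷ 4 kcal/g = 275.2222 g.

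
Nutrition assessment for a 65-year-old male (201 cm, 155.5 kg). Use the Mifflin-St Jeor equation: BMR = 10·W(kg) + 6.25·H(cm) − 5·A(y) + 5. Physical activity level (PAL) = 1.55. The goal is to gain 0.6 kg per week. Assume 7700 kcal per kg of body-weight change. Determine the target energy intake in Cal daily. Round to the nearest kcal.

Mifflin-St Jeor (male): BMR = 10(155.5) + 6.25(201) − 5(65) + 5 = 1555 + 1256.25 − 325 + 5 = 2491.25 kcal/day.
TEE = 2491.25 × 1.55 = 3861.4375 kcal/day.
Required daily surplus = 0.6 × 7700 ÷ 7 = 660 kcal/day.
Target intake = 3861.4375 + 660 = 4521.4375 kcal/day.

4521 Cal daily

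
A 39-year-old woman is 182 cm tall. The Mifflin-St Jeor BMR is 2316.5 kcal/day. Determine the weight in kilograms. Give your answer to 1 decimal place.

153.5 kg

2316.5 = 10·W + 6.25(182) − 5(39) − 161
10·W = 2316.5 − 781.5 = 1535, so W = 153.5 kg.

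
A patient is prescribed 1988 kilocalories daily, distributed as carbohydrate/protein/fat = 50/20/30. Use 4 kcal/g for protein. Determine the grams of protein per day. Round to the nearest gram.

Protein energy = 20% × 1988 = 397.6 kcal.
At 4 kcal/g: 397.6 ÷ 4 = 99.4 g.

99 g/day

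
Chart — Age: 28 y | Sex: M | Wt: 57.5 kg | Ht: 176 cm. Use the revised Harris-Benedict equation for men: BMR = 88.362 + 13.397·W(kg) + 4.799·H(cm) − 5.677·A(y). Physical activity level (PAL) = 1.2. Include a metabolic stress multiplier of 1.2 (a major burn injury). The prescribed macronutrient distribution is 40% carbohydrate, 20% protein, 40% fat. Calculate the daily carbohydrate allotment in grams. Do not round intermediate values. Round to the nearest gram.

222 g/day

Harris-Benedict: BMR = 88.362 + 13.397(57.5) + 4.799(176) − 5.677(28) = 1544.3575 kcal/day.
TEE = 1544.3575 × 1.2 = 1853.229 kcal/day.
With stress factor 1.2: 1853.229 × 1.2 = 2223.8748 kcal/day.
Carbohydrate energy = 40% × 2223.8748 = 889.5499 kcal.
Carbohydrate = 889.5499 ÷ 4 kcal/g = 222.3875 g.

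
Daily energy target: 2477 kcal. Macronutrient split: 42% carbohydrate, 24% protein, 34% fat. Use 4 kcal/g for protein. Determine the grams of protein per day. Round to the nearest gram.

Protein energy = 24% × 2477 = 594.48 kcal.
At 4 kcal/g: 594.48 ÷ 4 = 148.62 g.

149 g/day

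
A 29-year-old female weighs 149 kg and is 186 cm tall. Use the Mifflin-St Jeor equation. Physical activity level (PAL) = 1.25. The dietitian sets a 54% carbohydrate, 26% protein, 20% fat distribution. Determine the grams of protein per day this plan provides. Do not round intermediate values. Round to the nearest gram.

Mifflin-St Jeor (female): BMR = 10(149) + 6.25(186) − 5(29) − 161 = 1490 + 1162.5 − 145 − 161 = 2346.5 kcal/day.
TEE = 2346.5 × 1.25 = 2933.125 kcal/day.
Protein energy = 26% × 2933.125 = 762.6125 kcal.
Protein = 762.6125 ÷ 4 kcal/g = 190.6531 g.

191 g/day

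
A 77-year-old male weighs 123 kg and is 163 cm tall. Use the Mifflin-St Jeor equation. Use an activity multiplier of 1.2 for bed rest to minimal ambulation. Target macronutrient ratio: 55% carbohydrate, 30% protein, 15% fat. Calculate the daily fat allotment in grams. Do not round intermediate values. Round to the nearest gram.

Mifflin-St Jeor (male): BMR = 10(123) + 6.25(163) − 5(77) + 5 = 1230 + 1018.75 − 385 + 5 = 1868.75 kcal/day.
TEE = 1868.75 × 1.2 = 2242.5 kcal/day.
Fat energy = 15% × 2242.5 = 336.375 kcal.
Fat = 336.375 ÷ 9 kcal/g = 37.375 g.

37 g/day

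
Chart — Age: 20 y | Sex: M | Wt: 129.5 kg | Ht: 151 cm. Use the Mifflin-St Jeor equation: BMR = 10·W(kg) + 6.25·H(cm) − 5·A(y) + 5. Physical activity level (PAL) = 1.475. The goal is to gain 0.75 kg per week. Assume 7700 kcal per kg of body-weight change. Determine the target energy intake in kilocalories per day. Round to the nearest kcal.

3987 kilocalories per day

Mifflin-St Jeor (male): BMR = 10(129.5) + 6.25(151) − 5(20) + 5 = 1295 + 943.75 − 100 + 5 = 2143.75 kcal/day.
TEE = 2143.75 × 1.475 = 3162.0313 kcal/day.
Required daily surplus = 0.75 × 7700 ÷ 7 = 825 kcal/day.
Target intake = 3162.0313 + 825 = 3987.0313 kcal/day.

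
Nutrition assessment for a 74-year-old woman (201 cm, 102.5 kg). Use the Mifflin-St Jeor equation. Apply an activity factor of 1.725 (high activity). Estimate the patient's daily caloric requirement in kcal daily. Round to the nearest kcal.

Mifflin-St Jeor (female): BMR = 10(102.5) + 6.25(201) − 5(74) − 161 = 1025 + 1256.25 − 370 − 161 = 1750.25 kcal/day.
TEE = BMR × activity factor = 1750.25 × 1.725 = 3019.1813 kcal/day.

3019 kcal daily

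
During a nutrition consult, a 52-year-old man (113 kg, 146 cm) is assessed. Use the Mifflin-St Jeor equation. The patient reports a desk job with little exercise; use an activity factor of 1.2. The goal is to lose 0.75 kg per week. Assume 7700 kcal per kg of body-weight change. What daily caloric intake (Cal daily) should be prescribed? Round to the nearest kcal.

Mifflin-St Jeor (male): BMR = 10(113) + 6.25(146) − 5(52) + 5 = 1130 + 912.5 − 260 + 5 = 1787.5 kcal/day.
TEE = 1787.5 × 1.2 = 2145 kcal/day.
Required daily deficit = 0.75 × 7700 ÷ 7 = 825 kcal/day.
Target intake = 2145 − 825 = 1320 kcal/day.

1320 Cal daily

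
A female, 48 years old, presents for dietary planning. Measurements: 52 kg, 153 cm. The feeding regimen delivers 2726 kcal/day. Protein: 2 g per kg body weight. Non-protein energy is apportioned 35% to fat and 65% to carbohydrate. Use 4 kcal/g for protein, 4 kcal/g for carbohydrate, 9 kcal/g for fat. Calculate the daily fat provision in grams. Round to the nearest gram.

Protein = 2 × 52 = 104 g → 104 × 4 = 416 kcal.
Non-protein calories = 2726 − 416 = 2310 kcal.
Fat: 35% × 2310 = 808.5 kcal; carbohydrate: 1501.5 kcal.
Fat: 808.5 kcal ÷ 9 kcal/g = 89.8333 g.

90 g/day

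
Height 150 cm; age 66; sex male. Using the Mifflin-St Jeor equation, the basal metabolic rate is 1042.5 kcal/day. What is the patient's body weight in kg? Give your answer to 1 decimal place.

1042.5 = 10·W + 6.25(150) − 5(66) + 5
10·W = 1042.5 − 612.5 = 430, so W = 43 kg.

43.0 kg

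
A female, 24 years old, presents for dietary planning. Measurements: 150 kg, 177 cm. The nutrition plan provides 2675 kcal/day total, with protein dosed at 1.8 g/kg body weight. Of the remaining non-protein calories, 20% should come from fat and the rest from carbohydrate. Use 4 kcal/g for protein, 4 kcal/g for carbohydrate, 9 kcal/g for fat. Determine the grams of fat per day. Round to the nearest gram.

35 g/day

Protein = 1.8 × 150 = 270 g → 270 × 4 = 1080 kcal.
Non-protein calories = 2675 − 1080 = 1595 kcal.
Fat: 20% × 1595 = 319 kcal; carbohydrate: 1276 kcal.
Fat: 319 kcal ÷ 9 kcal/g = 35.4444 g.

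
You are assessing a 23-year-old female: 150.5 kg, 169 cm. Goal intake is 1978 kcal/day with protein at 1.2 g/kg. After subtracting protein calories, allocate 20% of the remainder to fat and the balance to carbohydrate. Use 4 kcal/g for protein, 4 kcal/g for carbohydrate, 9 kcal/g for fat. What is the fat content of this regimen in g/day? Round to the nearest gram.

Protein = 1.2 × 150.5 = 180.6 g → 180.6 × 4 = 722.4 kcal.
Non-protein calories = 1978 − 722.4 = 1255.6 kcal.
Fat: 20% × 1255.6 = 251.12 kcal; carbohydrate: 1004.48 kcal.
Fat: 251.12 kcal ÷ 9 kcal/g = 27.9022 g.

28 g/day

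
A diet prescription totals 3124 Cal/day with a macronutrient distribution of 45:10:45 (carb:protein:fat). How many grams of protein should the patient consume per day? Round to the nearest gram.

78 g/day

Protein energy = 10% × 3124 = 312.4 kcal.
At 4 kcal/g: 312.4 ÷ 4 = 78.1 g.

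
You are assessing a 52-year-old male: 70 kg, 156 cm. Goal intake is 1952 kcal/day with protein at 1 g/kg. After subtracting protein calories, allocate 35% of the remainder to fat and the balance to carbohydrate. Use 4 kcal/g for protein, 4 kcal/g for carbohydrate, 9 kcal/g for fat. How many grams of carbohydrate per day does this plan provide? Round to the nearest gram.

272 g/day

Protein = 1 × 70 = 70 g → 70 × 4 = 280 kcal.
Non-protein calories = 1952 − 280 = 1672 kcal.
Fat: 35% × 1672 = 585.2 kcal; carbohydrate: 1086.8 kcal.
Carbohydrate: 1086.8 kcal ÷ 4 kcal/g = 271.7 g.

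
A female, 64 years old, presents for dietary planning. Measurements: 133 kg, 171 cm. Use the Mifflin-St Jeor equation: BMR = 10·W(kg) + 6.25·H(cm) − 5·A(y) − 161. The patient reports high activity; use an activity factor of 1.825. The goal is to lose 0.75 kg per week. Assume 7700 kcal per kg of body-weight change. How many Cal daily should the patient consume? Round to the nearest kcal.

Mifflin-St Jeor (female): BMR = 10(133) + 6.25(171) − 5(64) − 161 = 1330 + 1068.75 − 320 − 161 = 1917.75 kcal/day.
TEE = 1917.75 × 1.825 = 3499.8938 kcal/day.
Required daily deficit = 0.75 × 7700 ÷ 7 = 825 kcal/day.
Target intake = 3499.8938 − 825 = 2674.8938 kcal/day.

2675 Cal daily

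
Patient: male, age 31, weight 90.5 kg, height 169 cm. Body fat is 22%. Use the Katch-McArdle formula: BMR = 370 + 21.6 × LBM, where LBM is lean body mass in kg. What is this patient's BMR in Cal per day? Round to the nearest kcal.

1895 Cal per day

LBM = 90.5 × (1 − 0.22) = 70.59 kg. Katch-McArdle: BMR = 370 + 21.6 × 70.59 = 1894.744 kcal/day.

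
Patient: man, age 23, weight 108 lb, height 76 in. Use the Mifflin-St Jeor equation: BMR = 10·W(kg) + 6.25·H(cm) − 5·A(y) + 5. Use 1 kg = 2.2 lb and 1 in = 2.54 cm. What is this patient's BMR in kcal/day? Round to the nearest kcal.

1587 kcal/day

Convert to metric: weight = 108 ÷ 2.2 = 49.0909 kg; height = 76 × 2.54 = 193.04 cm.
Mifflin-St Jeor (male): BMR = 10(49.0909) + 6.25(193.04) − 5(23) + 5 = 490.9091 + 1206.5 − 115 + 5 = 1587.4091 kcal/day.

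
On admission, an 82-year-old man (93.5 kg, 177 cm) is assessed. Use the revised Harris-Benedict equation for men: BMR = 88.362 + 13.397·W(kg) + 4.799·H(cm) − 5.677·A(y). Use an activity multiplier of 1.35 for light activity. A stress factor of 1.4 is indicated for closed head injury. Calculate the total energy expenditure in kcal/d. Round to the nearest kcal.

3260 kcal/d

Harris-Benedict: BMR = 88.362 + 13.397(93.5) + 4.799(177) − 5.677(82) = 1724.8905 kcal/day.
TEE = BMR × activity factor = 1724.8905 × 1.35 = 2328.6022 kcal/day.
Apply stress factor: 2328.6022 × 1.4 = 3260.043 kcal/day.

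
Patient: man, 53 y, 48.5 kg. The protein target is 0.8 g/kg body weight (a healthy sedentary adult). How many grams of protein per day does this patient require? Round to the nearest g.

Protein = 0.8 g/kg × 48.5 kg = 38.8 g/day.

39 g/day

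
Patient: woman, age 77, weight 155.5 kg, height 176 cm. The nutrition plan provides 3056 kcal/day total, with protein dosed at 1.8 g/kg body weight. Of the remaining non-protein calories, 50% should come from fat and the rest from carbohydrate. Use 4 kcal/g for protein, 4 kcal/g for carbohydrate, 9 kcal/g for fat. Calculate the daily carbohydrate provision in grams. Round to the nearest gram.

242 g/day

Protein = 1.8 × 155.5 = 279.9 g → 279.9 × 4 = 1119.6 kcal.
Non-protein calories = 3056 − 1119.6 = 1936.4 kcal.
Fat: 50% × 1936.4 = 968.2 kcal; carbohydrate: 968.2 kcal.
Carbohydrate: 968.2 kcal ÷ 4 kcal/g = 242.05 g.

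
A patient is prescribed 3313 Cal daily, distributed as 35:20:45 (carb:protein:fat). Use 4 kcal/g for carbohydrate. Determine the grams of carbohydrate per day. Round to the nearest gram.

290 g/day

Carbohydrate energy = 35% × 3313 = 1159.55 kcal.
At 4 kcal/g: 1159.55 ÷ 4 = 289.8875 g.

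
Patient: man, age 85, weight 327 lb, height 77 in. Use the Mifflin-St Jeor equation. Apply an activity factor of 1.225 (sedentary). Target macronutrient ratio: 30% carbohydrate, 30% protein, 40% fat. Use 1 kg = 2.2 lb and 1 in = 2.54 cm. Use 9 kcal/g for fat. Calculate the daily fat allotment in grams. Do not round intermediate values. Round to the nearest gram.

125 g/day

Convert to metric: weight = 327 ÷ 2.2 = 148.6364 kg; height = 77 × 2.54 = 195.58 cm.
Mifflin-St Jeor (male): BMR = 10(148.6364) + 6.25(195.58) − 5(85) + 5 = 1486.3636 + 1222.375 − 425 + 5 = 2288.7386 kcal/day.
TEE = 2288.7386 × 1.225 = 2803.7048 kcal/day.
Fat energy = 40% × 2803.7048 = 1121.4819 kcal.
Fat = 1121.4819 ÷ 9 kcal/g = 124.6091 g.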